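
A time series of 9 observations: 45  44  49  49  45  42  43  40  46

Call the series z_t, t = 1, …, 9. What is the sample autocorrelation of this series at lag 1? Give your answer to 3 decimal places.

0.311

Mean z̄ = (45 + 44 + 49 + 49 + 45 + 42 + 43 + 40 + 46)/9 = 44.7778
Numerator Σ_{t=1}^{8}(z_t−z̄)(z_{t+1}−z̄) = 22.2840
Denominator Σ(z_t−z̄)² = 71.5556
r_1 = 22.2840 / 71.5556 = 0.311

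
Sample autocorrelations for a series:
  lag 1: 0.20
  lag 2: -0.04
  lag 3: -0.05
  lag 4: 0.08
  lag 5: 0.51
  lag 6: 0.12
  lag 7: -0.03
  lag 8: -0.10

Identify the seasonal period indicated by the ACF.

5

The largest autocorrelation is r_5 = 0.51; the remaining lags stay at or below 0.20.
The dominant spike at lag 5 indicates a seasonal period of 5.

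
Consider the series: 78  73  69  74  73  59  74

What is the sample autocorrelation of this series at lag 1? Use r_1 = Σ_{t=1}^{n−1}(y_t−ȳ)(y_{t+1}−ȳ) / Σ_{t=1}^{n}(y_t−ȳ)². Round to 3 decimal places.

-0.213

Mean ȳ = (78 + 73 + 69 + 74 + 73 + 59 + 74)/7 = 71.4286
Deviations from mean: 6.5714, 1.5714, -2.4286, 2.5714, 1.5714, -12.4286, 2.5714
Numerator Σ_{t=1}^{6}(y_t−ȳ)(y_{t+1}−ȳ) = -47.1837
Denominator Σ(y_t−ȳ)² = 221.7143
r_1 = -47.1837 / 221.7143 = -0.213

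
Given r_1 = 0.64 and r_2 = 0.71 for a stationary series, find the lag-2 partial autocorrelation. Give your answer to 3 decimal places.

φ_{22} = (r_2 − r_1²) / (1 − r_1²)
r_1² = (0.64)² = 0.4096
Numerator = 0.71 − 0.4096 = 0.3004; denominator = 1 − 0.4096 = 0.5904
φ_{22} = 0.3004 / 0.5904 = 0.509

0.509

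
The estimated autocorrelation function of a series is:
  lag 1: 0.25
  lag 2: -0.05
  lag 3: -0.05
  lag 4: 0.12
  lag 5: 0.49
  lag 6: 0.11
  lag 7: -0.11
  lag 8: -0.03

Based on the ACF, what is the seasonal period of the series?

The largest autocorrelation is r_5 = 0.49; the remaining lags stay at or below 0.25.
The dominant spike at lag 5 indicates a seasonal period of 5.

5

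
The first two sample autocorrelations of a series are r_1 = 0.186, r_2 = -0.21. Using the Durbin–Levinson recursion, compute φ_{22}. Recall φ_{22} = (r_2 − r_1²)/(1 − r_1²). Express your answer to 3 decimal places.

φ_{22} = (r_2 − r_1²) / (1 − r_1²)
r_1² = (0.186)² = 0.034596
Numerator = -0.21 − 0.0346 = -0.2446; denominator = 1 − 0.0346 = 0.9654
φ_{22} = -0.2446 / 0.9654 = -0.253

-0.253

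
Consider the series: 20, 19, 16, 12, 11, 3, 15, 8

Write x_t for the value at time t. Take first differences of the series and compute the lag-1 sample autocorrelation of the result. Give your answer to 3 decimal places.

First differences Δx: -1, -3, -4, -1, -8, 12, -7
Mean of differences = -1.7143
Numerator Σ(Δx_t−Δx̄)(Δx_{t+1}−Δx̄) = -162.7959
Denominator Σ(Δx_t−Δx̄)² = 263.4286
r_1(Δx) = -162.7959 / 263.4286 = -0.618

-0.618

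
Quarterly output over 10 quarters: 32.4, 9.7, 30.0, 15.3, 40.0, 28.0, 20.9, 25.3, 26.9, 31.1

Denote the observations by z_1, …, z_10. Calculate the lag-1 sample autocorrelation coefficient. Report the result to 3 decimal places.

-0.488

Mean z̄ = (32.4 + 9.7 + 30.0 + 15.3 + 40.0 + 28.0 + 20.9 + 25.3 + 26.9 + 31.1)/10 = 25.9600
Numerator Σ_{t=1}^{9}(z_t−z̄)(z_{t+1}−z̄) = -337.2676
Denominator Σ(z_t−z̄)² = 690.4440
r_1 = -337.2676 / 690.4440 = -0.488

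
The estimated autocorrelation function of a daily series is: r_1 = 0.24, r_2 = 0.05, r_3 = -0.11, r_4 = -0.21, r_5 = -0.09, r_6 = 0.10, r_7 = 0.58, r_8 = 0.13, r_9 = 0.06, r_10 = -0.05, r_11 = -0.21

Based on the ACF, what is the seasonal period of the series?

The largest autocorrelation is r_7 = 0.58; the remaining lags stay at or below 0.24. The elevated value at lag 1 (0.24), dropping to 0.05 at lag 2, reflects decaying short-term dependence rather than seasonality.
The dominant spike at lag 7 indicates a seasonal period of 7.

7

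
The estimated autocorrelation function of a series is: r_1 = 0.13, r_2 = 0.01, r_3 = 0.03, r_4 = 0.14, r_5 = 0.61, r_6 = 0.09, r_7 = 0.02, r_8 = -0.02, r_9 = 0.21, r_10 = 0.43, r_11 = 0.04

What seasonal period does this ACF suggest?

The largest autocorrelation is r_5 = 0.61, with a weaker echo at lag 10 (0.43); the remaining lags stay at or below 0.21.
The dominant spike at lag 5 indicates a seasonal period of 5.

5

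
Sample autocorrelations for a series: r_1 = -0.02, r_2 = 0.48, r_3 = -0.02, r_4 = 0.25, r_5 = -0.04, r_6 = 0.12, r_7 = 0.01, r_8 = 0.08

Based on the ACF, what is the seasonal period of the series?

2

The largest autocorrelation is r_2 = 0.48, with a weaker echo at lag 4 (0.25); the remaining lags stay at or below 0.12.
The dominant spike at lag 2 indicates a seasonal period of 2.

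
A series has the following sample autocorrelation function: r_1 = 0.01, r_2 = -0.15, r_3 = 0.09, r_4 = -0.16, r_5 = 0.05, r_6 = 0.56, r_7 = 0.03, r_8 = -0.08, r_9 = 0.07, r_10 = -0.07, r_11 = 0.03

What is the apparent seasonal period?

6

The largest autocorrelation is r_6 = 0.56; the remaining lags stay at or below 0.09.
The dominant spike at lag 6 indicates a seasonal period of 6.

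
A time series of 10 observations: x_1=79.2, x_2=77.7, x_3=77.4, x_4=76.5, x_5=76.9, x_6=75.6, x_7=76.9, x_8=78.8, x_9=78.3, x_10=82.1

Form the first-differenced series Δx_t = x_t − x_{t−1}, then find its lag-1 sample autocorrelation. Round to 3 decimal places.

First differences Δx: -1.5, -0.3, -0.9, 0.4, -1.3, 1.3, 1.9, -0.5, 3.8
Mean of differences = 0.3222
Numerator Σ(Δx_t−Δx̄)(Δx_{t+1}−Δx̄) = -2.5272
Denominator Σ(Δx_t−Δx̄)² = 24.0556
r_1(Δx) = -2.5272 / 24.0556 = -0.105

-0.105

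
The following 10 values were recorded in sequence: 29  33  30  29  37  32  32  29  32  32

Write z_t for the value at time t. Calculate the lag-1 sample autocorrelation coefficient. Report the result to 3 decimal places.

-0.280

Mean z̄ = (29 + 33 + 30 + 29 + 37 + 32 + 32 + 29 + 32 + 32)/10 = 31.5000
Numerator Σ_{t=1}^{9}(z_t−z̄)(z_{t+1}−z̄) = -15.2500
Denominator Σ(z_t−z̄)² = 54.5000
r_1 = -15.2500 / 54.5000 = -0.280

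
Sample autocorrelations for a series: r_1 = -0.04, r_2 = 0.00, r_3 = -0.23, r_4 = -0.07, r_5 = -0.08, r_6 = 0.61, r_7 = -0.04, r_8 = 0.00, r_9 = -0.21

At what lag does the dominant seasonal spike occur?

6

The largest autocorrelation is r_6 = 0.61; the remaining lags stay at or below 0.00.
The dominant spike at lag 6 indicates a seasonal period of 6.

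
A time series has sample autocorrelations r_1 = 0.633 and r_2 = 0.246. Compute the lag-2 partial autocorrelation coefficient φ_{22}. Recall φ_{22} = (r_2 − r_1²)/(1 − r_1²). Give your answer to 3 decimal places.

-0.258

φ_{22} = (r_2 − r_1²) / (1 − r_1²)
r_1² = (0.633)² = 0.400689
Numerator = 0.246 − 0.4007 = -0.1547; denominator = 1 − 0.4007 = 0.5993
φ_{22} = -0.1547 / 0.5993 = -0.258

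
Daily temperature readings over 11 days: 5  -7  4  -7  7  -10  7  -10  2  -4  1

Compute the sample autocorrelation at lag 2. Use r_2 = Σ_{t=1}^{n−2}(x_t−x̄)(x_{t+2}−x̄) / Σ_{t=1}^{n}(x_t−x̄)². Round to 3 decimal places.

0.814

Mean x̄ = (5 − 7 + 4 − 7 + 7 − 10 + 7 − 10 + 2 − 4 + 1)/11 = -1.0909
Numerator Σ_{t=1}^{9}(x_t−x̄)(x_{t+2}−x̄) = 361.9835
Denominator Σ(x_t−x̄)² = 444.9091
r_2 = 361.9835 / 444.9091 = 0.814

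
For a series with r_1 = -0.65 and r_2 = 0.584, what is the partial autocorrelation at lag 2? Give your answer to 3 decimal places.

0.280

φ_{22} = (r_2 − r_1²) / (1 − r_1²)
r_1² = (-0.65)² = 0.4225
Numerator = 0.584 − 0.4225 = 0.1615; denominator = 1 − 0.4225 = 0.5775
φ_{22} = 0.1615 / 0.5775 = 0.280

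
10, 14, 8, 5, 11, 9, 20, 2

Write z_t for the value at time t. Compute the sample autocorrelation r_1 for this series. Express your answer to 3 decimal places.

Mean z̄ = (10 + 14 + 8 + 5 + 11 + 9 + 20 + 2)/8 = 9.8750
Deviations from mean: 0.1250, 4.1250, -1.8750, -4.8750, 1.1250, -0.8750, 10.1250, -7.8750
Σ(z_t−z̄)(z_{t+1}−z̄) = (0.5156) + (-7.7344) + (9.1406) + (-5.4844) + (-0.9844) + (-8.8594) + (-79.7344) = -93.1406
Denominator Σ(z_t−z̄)² = 210.8750
r_1 = -93.1406 / 210.8750 = -0.442

-0.442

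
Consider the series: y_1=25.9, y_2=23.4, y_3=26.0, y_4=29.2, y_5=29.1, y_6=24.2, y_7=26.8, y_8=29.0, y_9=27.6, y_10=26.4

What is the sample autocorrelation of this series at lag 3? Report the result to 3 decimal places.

Mean ȳ = (25.9 + 23.4 + 26.0 + 29.2 + 29.1 + 24.2 + 26.8 + 29.0 + 27.6 + 26.4)/10 = 26.7600
Σ(y_t−ȳ)(y_{t+3}−ȳ) = (-2.0984) + (-7.8624) + (1.9456) + (0.0976) + (5.2416) + (-2.1504) + (-0.0144) = -4.8408
Denominator Σ(y_t−ȳ)² = 36.4440
r_3 = -4.8408 / 36.4440 = -0.133

-0.133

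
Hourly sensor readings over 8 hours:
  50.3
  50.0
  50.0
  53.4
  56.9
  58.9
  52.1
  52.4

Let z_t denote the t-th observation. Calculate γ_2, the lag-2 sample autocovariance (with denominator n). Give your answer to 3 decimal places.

-1.186

Mean z̄ = (50.3 + 50.0 + 50.0 + 53.4 + 56.9 + 58.9 + 52.1 + 52.4)/8 = 53.0000
Σ_{t=1}^{6}(z_t−z̄)(z_{t+2}−z̄) = -9.4900
γ_2 = -9.4900 / 8 = -1.186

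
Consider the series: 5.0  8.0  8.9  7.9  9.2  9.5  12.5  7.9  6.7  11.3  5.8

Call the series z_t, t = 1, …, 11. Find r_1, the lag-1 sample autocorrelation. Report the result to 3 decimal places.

-0.161

Mean z̄ = (5.0 + 8.0 + 8.9 + 7.9 + 9.2 + 9.5 + 12.5 + 7.9 + 6.7 + 11.3 + 5.8)/11 = 8.4273
Numerator Σ_{t=1}^{10}(z_t−z̄)(z_{t+1}−z̄) = -7.9426
Denominator Σ(z_t−z̄)² = 49.1818
r_1 = -7.9426 / 49.1818 = -0.161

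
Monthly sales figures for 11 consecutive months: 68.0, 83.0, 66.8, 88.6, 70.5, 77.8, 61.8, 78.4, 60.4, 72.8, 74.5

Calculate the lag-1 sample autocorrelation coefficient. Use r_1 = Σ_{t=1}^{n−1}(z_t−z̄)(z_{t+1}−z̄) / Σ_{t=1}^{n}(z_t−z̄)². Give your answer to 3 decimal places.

Mean z̄ = (68.0 + 83.0 + 66.8 + 88.6 + 70.5 + 77.8 + 61.8 + 78.4 + 60.4 + 72.8 + 74.5)/11 = 72.9636
Numerator Σ_{t=1}^{10}(z_t−z̄)(z_{t+1}−z̄) = -439.6686
Denominator Σ(z_t−z̄)² = 751.7255
r_1 = -439.6686 / 751.7255 = -0.585

-0.585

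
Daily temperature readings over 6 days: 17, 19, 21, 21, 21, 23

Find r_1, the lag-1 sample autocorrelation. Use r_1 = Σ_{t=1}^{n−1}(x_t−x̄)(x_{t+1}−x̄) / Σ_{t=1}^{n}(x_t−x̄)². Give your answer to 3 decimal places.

0.292

Mean x̄ = (17 + 19 + 21 + 21 + 21 + 23)/6 = 20.3333
Deviations from mean: -3.3333, -1.3333, 0.6667, 0.6667, 0.6667, 2.6667
Σ(x_t−x̄)(x_{t+1}−x̄) = (4.4444) + (-0.8889) + (0.4444) + (0.4444) + (1.7778) = 6.2222
Denominator Σ(x_t−x̄)² = 21.3333
r_1 = 6.2222 / 21.3333 = 0.292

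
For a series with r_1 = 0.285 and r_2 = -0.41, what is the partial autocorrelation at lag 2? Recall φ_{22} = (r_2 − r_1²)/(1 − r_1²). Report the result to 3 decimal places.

-0.535

φ_{22} = (r_2 − r_1²) / (1 − r_1²)
r_1² = (0.285)² = 0.081225
Numerator = -0.41 − 0.0812 = -0.4912; denominator = 1 − 0.0812 = 0.9188
φ_{22} = -0.4912 / 0.9188 = -0.535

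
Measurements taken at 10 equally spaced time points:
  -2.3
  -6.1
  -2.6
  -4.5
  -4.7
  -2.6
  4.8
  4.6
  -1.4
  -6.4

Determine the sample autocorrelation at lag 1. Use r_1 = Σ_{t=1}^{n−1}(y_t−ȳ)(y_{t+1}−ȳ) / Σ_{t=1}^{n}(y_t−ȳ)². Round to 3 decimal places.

0.399

Mean ȳ = (-2.3 − 6.1 − 2.6 − 4.5 − 4.7 − 2.6 + 4.8 + 4.6 − 1.4 − 6.4)/10 = -2.1200
Numerator Σ_{t=1}^{9}(y_t−ȳ)(y_{t+1}−ȳ) = 56.0856
Denominator Σ(y_t−ȳ)² = 140.5360
r_1 = 56.0856 / 140.5360 = 0.399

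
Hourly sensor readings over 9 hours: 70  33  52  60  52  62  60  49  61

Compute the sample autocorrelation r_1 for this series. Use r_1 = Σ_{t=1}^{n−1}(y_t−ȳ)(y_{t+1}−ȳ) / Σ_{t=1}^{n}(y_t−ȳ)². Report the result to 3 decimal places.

Mean ȳ = (70 + 33 + 52 + 60 + 52 + 62 + 60 + 49 + 61)/9 = 55.4444
Numerator Σ_{t=1}^{8}(y_t−ȳ)(y_{t+1}−ȳ) = -338.6420
Denominator Σ(y_t−ȳ)² = 896.2222
r_1 = -338.6420 / 896.2222 = -0.378

-0.378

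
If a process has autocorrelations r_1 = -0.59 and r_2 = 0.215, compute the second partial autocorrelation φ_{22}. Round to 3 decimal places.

-0.204

φ_{22} = (r_2 − r_1²) / (1 − r_1²)
r_1² = (-0.59)² = 0.3481
Numerator = 0.215 − 0.3481 = -0.1331; denominator = 1 − 0.3481 = 0.6519
φ_{22} = -0.1331 / 0.6519 = -0.204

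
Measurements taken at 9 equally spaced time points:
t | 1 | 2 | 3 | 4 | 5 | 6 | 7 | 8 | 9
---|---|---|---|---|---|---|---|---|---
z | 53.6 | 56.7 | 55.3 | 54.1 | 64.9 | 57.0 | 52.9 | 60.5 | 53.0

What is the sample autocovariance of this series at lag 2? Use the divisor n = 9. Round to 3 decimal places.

-2.648

Mean z̄ = (53.6 + 56.7 + 55.3 + 54.1 + 64.9 + 57.0 + 52.9 + 60.5 + 53.0)/9 = 56.4444
Σ_{t=1}^{7}(z_t−z̄)(z_{t+2}−z̄) = -23.8317
γ_2 = -23.8317 / 9 = -2.648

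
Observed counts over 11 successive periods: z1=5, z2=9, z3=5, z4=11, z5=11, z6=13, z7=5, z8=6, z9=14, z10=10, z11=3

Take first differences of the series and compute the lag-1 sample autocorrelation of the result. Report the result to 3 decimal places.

First differences Δz: 4, -4, 6, 0, 2, -8, 1, 8, -4, -7
Mean of differences = -0.2000
Numerator Σ(Δz_t−Δz̄)(Δz_{t+1}−Δz̄) = -59.8400
Denominator Σ(Δz_t−Δz̄)² = 265.6000
r_1(Δz) = -59.8400 / 265.6000 = -0.225

-0.225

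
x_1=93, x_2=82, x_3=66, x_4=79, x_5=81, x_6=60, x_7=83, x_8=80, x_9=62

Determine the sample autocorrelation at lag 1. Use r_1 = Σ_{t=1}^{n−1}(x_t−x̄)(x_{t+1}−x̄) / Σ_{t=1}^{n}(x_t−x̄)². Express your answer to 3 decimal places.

Mean x̄ = (93 + 82 + 66 + 79 + 81 + 60 + 83 + 80 + 62)/9 = 76.2222
Numerator Σ_{t=1}^{8}(x_t−x̄)(x_{t+1}−x̄) = -192.8272
Denominator Σ(x_t−x̄)² = 975.5556
r_1 = -192.8272 / 975.5556 = -0.198

-0.198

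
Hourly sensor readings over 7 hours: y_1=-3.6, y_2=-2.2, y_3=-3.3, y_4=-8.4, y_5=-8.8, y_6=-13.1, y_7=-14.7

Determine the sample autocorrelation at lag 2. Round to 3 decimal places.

0.143

Mean ȳ = (-3.6 − 2.2 − 3.3 − 8.4 − 8.8 − 13.1 − 14.7)/7 = -7.7286
Σ(y_t−ȳ)(y_{t+2}−ȳ) = (18.2837) + (-3.7120) + (-4.7449) + (3.6065) + (7.4694) = 20.9027
Denominator Σ(y_t−ȳ)² = 146.2743
r_2 = 20.9027 / 146.2743 = 0.143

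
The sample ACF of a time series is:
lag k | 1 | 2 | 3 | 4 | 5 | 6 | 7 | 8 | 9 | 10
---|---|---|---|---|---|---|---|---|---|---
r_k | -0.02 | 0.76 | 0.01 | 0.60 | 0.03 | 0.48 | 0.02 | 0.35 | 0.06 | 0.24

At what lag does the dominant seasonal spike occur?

The largest autocorrelation is r_2 = 0.76, with weaker echoes at lags 4 (0.60), 6 (0.48), 8 (0.35) and 10 (0.24); the remaining lags stay at or below 0.06.
The dominant spike at lag 2 indicates a seasonal period of 2.

2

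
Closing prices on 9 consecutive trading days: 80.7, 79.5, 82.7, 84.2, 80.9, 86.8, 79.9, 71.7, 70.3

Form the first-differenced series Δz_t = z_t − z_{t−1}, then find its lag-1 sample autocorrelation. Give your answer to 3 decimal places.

-0.049

First differences Δz: -1.2, 3.2, 1.5, -3.3, 5.9, -6.9, -8.2, -1.4
Mean of differences = -1.3000
Numerator Σ(Δz_t−Δz̄)(Δz_{t+1}−Δz̄) = -7.9400
Denominator Σ(Δz_t−Δz̄)² = 162.9200
r_1(Δz) = -7.9400 / 162.9200 = -0.049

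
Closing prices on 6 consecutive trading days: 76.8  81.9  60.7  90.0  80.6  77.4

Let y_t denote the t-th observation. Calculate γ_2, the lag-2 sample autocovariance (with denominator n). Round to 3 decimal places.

Mean ȳ = (76.8 + 81.9 + 60.7 + 90.0 + 80.6 + 77.4)/6 = 77.9000
Σ_{t=1}^{4}(y_t−ȳ)(y_{t+2}−ȳ) = 14.8300
γ_2 = 14.8300 / 6 = 2.472

2.472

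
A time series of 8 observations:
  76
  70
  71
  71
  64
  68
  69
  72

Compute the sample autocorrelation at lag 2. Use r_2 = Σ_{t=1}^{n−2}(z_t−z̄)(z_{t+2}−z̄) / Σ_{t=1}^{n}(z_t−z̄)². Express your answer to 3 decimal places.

0.009

Mean z̄ = (76 + 70 + 71 + 71 + 64 + 68 + 69 + 72)/8 = 70.1250
Deviations from mean: 5.8750, -0.1250, 0.8750, 0.8750, -6.1250, -2.1250, -1.1250, 1.8750
Numerator Σ_{t=1}^{6}(z_t−z̄)(z_{t+2}−z̄) = 0.7188
Denominator Σ(z_t−z̄)² = 82.8750
r_2 = 0.7188 / 82.8750 = 0.009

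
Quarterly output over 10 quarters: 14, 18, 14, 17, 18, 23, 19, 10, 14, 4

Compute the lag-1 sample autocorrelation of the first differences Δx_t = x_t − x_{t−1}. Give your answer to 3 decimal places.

-0.319

First differences Δx: 4, -4, 3, 1, 5, -4, -9, 4, -10
Mean of differences = -1.1111
Numerator Σ(Δx_t−Δx̄)(Δx_{t+1}−Δx̄) = -85.6790
Denominator Σ(Δx_t−Δx̄)² = 268.8889
r_1(Δx) = -85.6790 / 268.8889 = -0.319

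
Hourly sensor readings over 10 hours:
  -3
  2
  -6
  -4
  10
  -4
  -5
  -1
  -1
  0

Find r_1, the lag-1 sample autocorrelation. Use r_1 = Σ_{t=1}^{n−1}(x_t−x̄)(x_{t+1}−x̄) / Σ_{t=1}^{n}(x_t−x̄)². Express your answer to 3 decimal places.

Mean x̄ = (-3 + 2 − 6 − 4 + 10 − 4 − 5 − 1 − 1 + 0)/10 = -1.2000
Numerator Σ_{t=1}^{9}(x_t−x̄)(x_{t+1}−x̄) = -60.2400
Denominator Σ(x_t−x̄)² = 193.6000
r_1 = -60.2400 / 193.6000 = -0.311

-0.311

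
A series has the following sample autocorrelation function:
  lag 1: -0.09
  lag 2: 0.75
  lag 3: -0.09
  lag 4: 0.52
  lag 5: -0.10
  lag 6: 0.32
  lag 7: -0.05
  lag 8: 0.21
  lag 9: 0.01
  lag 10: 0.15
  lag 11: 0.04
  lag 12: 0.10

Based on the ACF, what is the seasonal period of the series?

2

The largest autocorrelation is r_2 = 0.75, with weaker echoes at lags 4 (0.52), 6 (0.32), 8 (0.21) and 10 (0.15); the remaining lags stay at or below 0.10.
The dominant spike at lag 2 indicates a seasonal period of 2.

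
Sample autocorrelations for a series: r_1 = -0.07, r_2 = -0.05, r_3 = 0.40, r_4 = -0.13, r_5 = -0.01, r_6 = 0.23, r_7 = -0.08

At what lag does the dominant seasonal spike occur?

The largest autocorrelation is r_3 = 0.40, with a weaker echo at lag 6 (0.23); the remaining lags stay at or below -0.01.
The dominant spike at lag 3 indicates a seasonal period of 3.

3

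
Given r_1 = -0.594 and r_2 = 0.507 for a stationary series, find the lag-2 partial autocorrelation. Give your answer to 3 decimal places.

0.238

φ_{22} = (r_2 − r_1²) / (1 − r_1²)
r_1² = (-0.594)² = 0.352836
Numerator = 0.507 − 0.3528 = 0.1542; denominator = 1 − 0.3528 = 0.6472
φ_{22} = 0.1542 / 0.6472 = 0.238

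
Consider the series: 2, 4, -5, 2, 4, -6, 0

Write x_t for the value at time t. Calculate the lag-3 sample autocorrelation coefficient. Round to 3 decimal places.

Mean x̄ = (2 + 4 − 5 + 2 + 4 − 6 + 0)/7 = 0.1429
Numerator Σ_{t=1}^{4}(x_t−x̄)(x_{t+3}−x̄) = 49.6531
Denominator Σ(x_t−x̄)² = 100.8571
r_3 = 49.6531 / 100.8571 = 0.492

0.492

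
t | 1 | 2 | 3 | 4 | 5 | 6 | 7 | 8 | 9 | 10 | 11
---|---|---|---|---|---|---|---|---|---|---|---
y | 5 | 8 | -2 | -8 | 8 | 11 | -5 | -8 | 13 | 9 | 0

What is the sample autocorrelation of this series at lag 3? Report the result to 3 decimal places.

0.097

Mean ȳ = (5 + 8 − 2 − 8 + 8 + 11 − 5 − 8 + 13 + 9 + 0)/11 = 2.8182
Numerator Σ_{t=1}^{8}(y_t−ȳ)(y_{t+3}−ȳ) = 57.8099
Denominator Σ(y_t−ȳ)² = 593.6364
r_3 = 57.8099 / 593.6364 = 0.097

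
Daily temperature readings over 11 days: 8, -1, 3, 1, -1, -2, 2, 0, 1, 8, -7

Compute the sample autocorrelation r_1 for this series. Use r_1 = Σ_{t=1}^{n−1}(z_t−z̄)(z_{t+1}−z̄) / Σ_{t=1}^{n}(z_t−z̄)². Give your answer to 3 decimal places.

-0.390

Mean z̄ = (8 − 1 + 3 + 1 − 1 − 2 + 2 + 0 + 1 + 8 − 7)/11 = 1.0909
Numerator Σ_{t=1}^{10}(z_t−z̄)(z_{t+1}−z̄) = -72.1901
Denominator Σ(z_t−z̄)² = 184.9091
r_1 = -72.1901 / 184.9091 = -0.390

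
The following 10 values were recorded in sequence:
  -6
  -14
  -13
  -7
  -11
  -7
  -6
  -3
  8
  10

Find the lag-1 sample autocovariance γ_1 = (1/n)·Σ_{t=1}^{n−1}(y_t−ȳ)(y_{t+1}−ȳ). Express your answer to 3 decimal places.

Mean ȳ = (-6 − 14 − 13 − 7 − 11 − 7 − 6 − 3 + 8 + 10)/10 = -4.9000
Σ_{t=1}^{9}(y_t−ȳ)(y_{t+1}−ȳ) = 343.2900
γ_1 = 343.2900 / 10 = 34.329

34.329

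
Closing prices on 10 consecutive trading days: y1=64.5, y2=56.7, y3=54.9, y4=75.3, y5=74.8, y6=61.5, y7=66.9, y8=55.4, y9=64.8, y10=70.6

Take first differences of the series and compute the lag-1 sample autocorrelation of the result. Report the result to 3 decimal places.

First differences Δy: -7.8, -1.8, 20.4, -0.5, -13.3, 5.4, -11.5, 9.4, 5.8
Mean of differences = 0.6778
Numerator Σ(Δy_t−Δȳ)(Δy_{t+1}−Δȳ) = -219.6794
Denominator Σ(Δy_t−Δȳ)² = 936.6556
r_1(Δy) = -219.6794 / 936.6556 = -0.235

-0.235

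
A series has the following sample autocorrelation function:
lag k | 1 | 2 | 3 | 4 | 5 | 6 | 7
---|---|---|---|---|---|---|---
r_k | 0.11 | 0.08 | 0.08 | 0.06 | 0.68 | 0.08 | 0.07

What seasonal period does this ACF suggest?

5

The largest autocorrelation is r_5 = 0.68; the remaining lags stay at or below 0.11.
The dominant spike at lag 5 indicates a seasonal period of 5.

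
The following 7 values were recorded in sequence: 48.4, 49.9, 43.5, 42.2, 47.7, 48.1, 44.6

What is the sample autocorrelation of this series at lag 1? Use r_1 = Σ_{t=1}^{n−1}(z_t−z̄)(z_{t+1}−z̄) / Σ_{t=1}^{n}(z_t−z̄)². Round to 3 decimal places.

0.054

Mean z̄ = (48.4 + 49.9 + 43.5 + 42.2 + 47.7 + 48.1 + 44.6)/7 = 46.3429
Deviations from mean: 2.0571, 3.5571, -2.8429, -4.1429, 1.3571, 1.7571, -1.7429
Σ(z_t−z̄)(z_{t+1}−z̄) = (7.3176) + (-10.1124) + (11.7776) + (-5.6224) + (2.3847) + (-3.0624) = 2.6824
Denominator Σ(z_t−z̄)² = 50.0971
r_1 = 2.6824 / 50.0971 = 0.054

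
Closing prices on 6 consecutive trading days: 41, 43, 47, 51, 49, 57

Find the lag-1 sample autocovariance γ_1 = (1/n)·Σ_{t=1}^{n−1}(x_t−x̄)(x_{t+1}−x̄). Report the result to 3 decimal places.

8.167

Mean x̄ = (41 + 43 + 47 + 51 + 49 + 57)/6 = 48.0000
Σ_{t=1}^{5}(x_t−x̄)(x_{t+1}−x̄) = 49.0000
γ_1 = 49.0000 / 6 = 8.167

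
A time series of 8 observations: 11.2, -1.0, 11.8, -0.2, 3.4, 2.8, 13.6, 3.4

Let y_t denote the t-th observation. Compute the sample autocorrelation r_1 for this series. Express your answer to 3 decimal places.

Mean ȳ = (11.2 − 1.0 + 11.8 − 0.2 + 3.4 + 2.8 + 13.6 + 3.4)/8 = 5.6250
Numerator Σ_{t=1}^{7}(y_t−ȳ)(y_{t+1}−ȳ) = -134.8406
Denominator Σ(y_t−ȳ)² = 228.5150
r_1 = -134.8406 / 228.5150 = -0.590

-0.590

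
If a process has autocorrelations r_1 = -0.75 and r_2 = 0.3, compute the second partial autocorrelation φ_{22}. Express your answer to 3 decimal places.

φ_{22} = (r_2 − r_1²) / (1 − r_1²)
r_1² = (-0.75)² = 0.5625
Numerator = 0.3 − 0.5625 = -0.2625; denominator = 1 − 0.5625 = 0.4375
φ_{22} = -0.2625 / 0.4375 = -0.600

-0.600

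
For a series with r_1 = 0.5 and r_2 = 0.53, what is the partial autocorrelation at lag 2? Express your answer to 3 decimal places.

0.373

φ_{22} = (r_2 − r_1²) / (1 − r_1²)
r_1² = (0.5)² = 0.25
Numerator = 0.53 − 0.2500 = 0.2800; denominator = 1 − 0.2500 = 0.7500
φ_{22} = 0.2800 / 0.7500 = 0.373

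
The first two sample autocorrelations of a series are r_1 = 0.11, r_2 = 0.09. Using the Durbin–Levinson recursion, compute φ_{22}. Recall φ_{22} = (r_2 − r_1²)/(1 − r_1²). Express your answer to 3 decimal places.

φ_{22} = (r_2 − r_1²) / (1 − r_1²)
r_1² = (0.11)² = 0.0121
Numerator = 0.09 − 0.0121 = 0.0779; denominator = 1 − 0.0121 = 0.9879
φ_{22} = 0.0779 / 0.9879 = 0.079

0.079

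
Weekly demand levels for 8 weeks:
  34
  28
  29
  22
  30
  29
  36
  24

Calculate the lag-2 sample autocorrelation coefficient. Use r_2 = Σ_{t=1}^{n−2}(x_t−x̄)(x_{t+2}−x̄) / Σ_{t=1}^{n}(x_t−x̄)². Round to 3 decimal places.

0.093

Mean x̄ = (34 + 28 + 29 + 22 + 30 + 29 + 36 + 24)/8 = 29.0000
Numerator Σ_{t=1}^{6}(x_t−x̄)(x_{t+2}−x̄) = 14.0000
Denominator Σ(x_t−x̄)² = 150.0000
r_2 = 14.0000 / 150.0000 = 0.093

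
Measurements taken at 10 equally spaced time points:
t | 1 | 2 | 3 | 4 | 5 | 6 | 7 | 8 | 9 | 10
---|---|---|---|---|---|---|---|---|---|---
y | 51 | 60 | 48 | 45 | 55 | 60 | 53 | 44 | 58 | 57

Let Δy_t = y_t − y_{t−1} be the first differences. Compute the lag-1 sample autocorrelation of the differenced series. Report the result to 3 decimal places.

-0.239

First differences Δy: 9, -12, -3, 10, 5, -7, -9, 14, -1
Mean of differences = 0.6667
Numerator Σ(Δy_t−Δȳ)(Δy_{t+1}−Δȳ) = -163.1111
Denominator Σ(Δy_t−Δȳ)² = 682.0000
r_1(Δy) = -163.1111 / 682.0000 = -0.239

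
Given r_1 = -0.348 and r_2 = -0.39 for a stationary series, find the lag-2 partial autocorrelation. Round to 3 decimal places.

-0.582

φ_{22} = (r_2 − r_1²) / (1 − r_1²)
r_1² = (-0.348)² = 0.121104
Numerator = -0.39 − 0.1211 = -0.5111; denominator = 1 − 0.1211 = 0.8789
φ_{22} = -0.5111 / 0.8789 = -0.582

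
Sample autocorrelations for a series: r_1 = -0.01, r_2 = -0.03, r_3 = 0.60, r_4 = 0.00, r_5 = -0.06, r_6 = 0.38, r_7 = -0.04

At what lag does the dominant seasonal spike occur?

The largest autocorrelation is r_3 = 0.60, with a weaker echo at lag 6 (0.38); the remaining lags stay at or below 0.00.
The dominant spike at lag 3 indicates a seasonal period of 3.

3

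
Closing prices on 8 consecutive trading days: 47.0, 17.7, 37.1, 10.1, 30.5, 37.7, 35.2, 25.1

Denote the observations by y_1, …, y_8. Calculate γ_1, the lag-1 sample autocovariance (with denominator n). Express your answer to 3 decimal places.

Mean ȳ = (47.0 + 17.7 + 37.1 + 10.1 + 30.5 + 37.7 + 35.2 + 25.1)/8 = 30.0500
Deviations: 16.9500, -12.3500, 7.0500, -19.9500, 0.4500, 7.6500, 5.1500, -4.9500
Σ_{t=1}^{7}(y_t−ȳ)(y_{t+1}−ȳ) = -428.6775
γ_1 = -428.6775 / 8 = -53.585

-53.585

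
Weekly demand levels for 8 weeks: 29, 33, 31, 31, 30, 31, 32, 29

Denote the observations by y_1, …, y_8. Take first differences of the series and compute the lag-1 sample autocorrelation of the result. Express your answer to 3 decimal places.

First differences Δy: 4, -2, 0, -1, 1, 1, -3
Mean of differences = 0.0000
Numerator Σ(Δy_t−Δȳ)(Δy_{t+1}−Δȳ) = -11.0000
Denominator Σ(Δy_t−Δȳ)² = 32.0000
r_1(Δy) = -11.0000 / 32.0000 = -0.344

-0.344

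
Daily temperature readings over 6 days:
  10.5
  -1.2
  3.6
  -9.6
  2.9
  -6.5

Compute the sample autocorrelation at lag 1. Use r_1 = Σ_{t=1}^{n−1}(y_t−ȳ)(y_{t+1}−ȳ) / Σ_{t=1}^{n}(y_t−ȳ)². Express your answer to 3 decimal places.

-0.368

Mean ȳ = (10.5 − 1.2 + 3.6 − 9.6 + 2.9 − 6.5)/6 = -0.0500
Deviations from mean: 10.5500, -1.1500, 3.6500, -9.5500, 2.9500, -6.4500
Σ(y_t−ȳ)(y_{t+1}−ȳ) = (-12.1325) + (-4.1975) + (-34.8575) + (-28.1725) + (-19.0275) = -98.3875
Denominator Σ(y_t−ȳ)² = 267.4550
r_1 = -98.3875 / 267.4550 = -0.368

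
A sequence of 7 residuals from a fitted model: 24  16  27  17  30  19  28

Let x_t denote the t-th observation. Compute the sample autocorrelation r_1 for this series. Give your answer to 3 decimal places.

Mean x̄ = (24 + 16 + 27 + 17 + 30 + 19 + 28)/7 = 23.0000
Deviations from mean: 1.0000, -7.0000, 4.0000, -6.0000, 7.0000, -4.0000, 5.0000
Numerator Σ_{t=1}^{6}(x_t−x̄)(x_{t+1}−x̄) = -149.0000
Denominator Σ(x_t−x̄)² = 192.0000
r_1 = -149.0000 / 192.0000 = -0.776

-0.776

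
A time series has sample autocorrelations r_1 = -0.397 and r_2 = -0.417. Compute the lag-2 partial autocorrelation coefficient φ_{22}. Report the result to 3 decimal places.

-0.682

φ_{22} = (r_2 − r_1²) / (1 − r_1²)
r_1² = (-0.397)² = 0.157609
Numerator = -0.417 − 0.1576 = -0.5746; denominator = 1 − 0.1576 = 0.8424
φ_{22} = -0.5746 / 0.8424 = -0.682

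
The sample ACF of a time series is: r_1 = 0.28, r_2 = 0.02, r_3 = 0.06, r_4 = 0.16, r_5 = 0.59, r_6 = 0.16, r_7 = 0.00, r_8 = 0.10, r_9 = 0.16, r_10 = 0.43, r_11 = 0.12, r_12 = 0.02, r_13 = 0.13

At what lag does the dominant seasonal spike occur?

5

The largest autocorrelation is r_5 = 0.59, with a weaker echo at lag 10 (0.43); the remaining lags stay at or below 0.28. The elevated value at lag 1 (0.28), dropping to 0.02 at lag 2, reflects decaying short-term dependence rather than seasonality.
The dominant spike at lag 5 indicates a seasonal period of 5.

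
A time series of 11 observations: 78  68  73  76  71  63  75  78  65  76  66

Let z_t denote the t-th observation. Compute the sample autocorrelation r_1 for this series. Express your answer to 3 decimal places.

-0.415

Mean z̄ = (78 + 68 + 73 + 76 + 71 + 63 + 75 + 78 + 65 + 76 + 66)/11 = 71.7273
Numerator Σ_{t=1}^{10}(z_t−z̄)(z_{t+1}−z̄) = -122.8926
Denominator Σ(z_t−z̄)² = 296.1818
r_1 = -122.8926 / 296.1818 = -0.415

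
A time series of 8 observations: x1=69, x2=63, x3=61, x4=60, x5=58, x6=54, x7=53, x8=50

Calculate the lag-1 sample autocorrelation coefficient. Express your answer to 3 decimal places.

0.516

Mean x̄ = (69 + 63 + 61 + 60 + 58 + 54 + 53 + 50)/8 = 58.5000
Deviations from mean: 10.5000, 4.5000, 2.5000, 1.5000, -0.5000, -4.5000, -5.5000, -8.5000
Numerator Σ_{t=1}^{7}(x_t−x̄)(x_{t+1}−x̄) = 135.2500
Denominator Σ(x_t−x̄)² = 262.0000
r_1 = 135.2500 / 262.0000 = 0.516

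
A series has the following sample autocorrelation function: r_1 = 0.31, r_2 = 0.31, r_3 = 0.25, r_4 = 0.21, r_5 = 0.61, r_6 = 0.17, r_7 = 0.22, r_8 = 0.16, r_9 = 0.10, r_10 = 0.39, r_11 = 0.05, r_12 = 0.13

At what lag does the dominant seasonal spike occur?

5

The largest autocorrelation is r_5 = 0.61, with a weaker echo at lag 10 (0.39); the remaining lags stay at or below 0.31.
The dominant spike at lag 5 indicates a seasonal period of 5.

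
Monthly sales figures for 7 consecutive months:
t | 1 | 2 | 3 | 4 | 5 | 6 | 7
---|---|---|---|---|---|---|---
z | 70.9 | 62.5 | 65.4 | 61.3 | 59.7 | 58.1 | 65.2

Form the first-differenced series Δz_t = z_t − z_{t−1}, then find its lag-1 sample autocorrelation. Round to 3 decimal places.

-0.299

First differences Δz: -8.4, 2.9, -4.1, -1.6, -1.6, 7.1
Mean of differences = -0.9500
Numerator Σ(Δz_t−Δz̄)(Δz_{t+1}−Δz̄) = -43.5725
Denominator Σ(Δz_t−Δz̄)² = 145.8950
r_1(Δz) = -43.5725 / 145.8950 = -0.299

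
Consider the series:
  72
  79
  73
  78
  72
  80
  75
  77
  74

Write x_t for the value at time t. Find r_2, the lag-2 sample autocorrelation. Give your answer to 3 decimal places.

Mean x̄ = (72 + 79 + 73 + 78 + 72 + 80 + 75 + 77 + 74)/9 = 75.5556
Σ(x_t−x̄)(x_{t+2}−x̄) = (9.0864) + (8.4198) + (9.0864) + (10.8642) + (1.9753) + (6.4198) + (0.8642) = 46.7160
Denominator Σ(x_t−x̄)² = 74.2222
r_2 = 46.7160 / 74.2222 = 0.629

0.629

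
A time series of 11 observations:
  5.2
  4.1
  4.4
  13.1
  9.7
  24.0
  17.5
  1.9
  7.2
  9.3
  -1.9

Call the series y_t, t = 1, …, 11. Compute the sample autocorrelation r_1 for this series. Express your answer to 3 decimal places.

Mean ȳ = (5.2 + 4.1 + 4.4 + 13.1 + 9.7 + 24.0 + 17.5 + 1.9 + 7.2 + 9.3 − 1.9)/11 = 8.5909
Numerator Σ_{t=1}^{10}(y_t−ȳ)(y_{t+1}−ȳ) = 115.7954
Denominator Σ(y_t−ȳ)² = 544.8691
r_1 = 115.7954 / 544.8691 = 0.213

0.213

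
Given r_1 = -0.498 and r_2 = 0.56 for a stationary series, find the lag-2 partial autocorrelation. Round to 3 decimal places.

0.415

φ_{22} = (r_2 − r_1²) / (1 − r_1²)
r_1² = (-0.498)² = 0.248004
Numerator = 0.56 − 0.2480 = 0.3120; denominator = 1 − 0.2480 = 0.7520
φ_{22} = 0.3120 / 0.7520 = 0.415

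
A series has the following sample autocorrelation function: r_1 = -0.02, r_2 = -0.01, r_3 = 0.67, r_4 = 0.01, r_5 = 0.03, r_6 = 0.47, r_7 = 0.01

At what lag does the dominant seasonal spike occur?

3

The largest autocorrelation is r_3 = 0.67, with a weaker echo at lag 6 (0.47); the remaining lags stay at or below 0.03.
The dominant spike at lag 3 indicates a seasonal period of 3.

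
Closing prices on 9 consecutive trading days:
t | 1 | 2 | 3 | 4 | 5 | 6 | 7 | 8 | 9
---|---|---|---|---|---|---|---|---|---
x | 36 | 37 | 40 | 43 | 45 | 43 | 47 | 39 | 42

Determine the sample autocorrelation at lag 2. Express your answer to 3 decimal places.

0.174

Mean x̄ = (36 + 37 + 40 + 43 + 45 + 43 + 47 + 39 + 42)/9 = 41.3333
Numerator Σ_{t=1}^{7}(x_t−x̄)(x_{t+2}−x̄) = 18.4444
Denominator Σ(x_t−x̄)² = 106.0000
r_2 = 18.4444 / 106.0000 = 0.174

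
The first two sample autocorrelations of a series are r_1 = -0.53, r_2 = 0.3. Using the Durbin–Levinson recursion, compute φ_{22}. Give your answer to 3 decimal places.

0.027

φ_{22} = (r_2 − r_1²) / (1 − r_1²)
r_1² = (-0.53)² = 0.2809
Numerator = 0.3 − 0.2809 = 0.0191; denominator = 1 − 0.2809 = 0.7191
φ_{22} = 0.0191 / 0.7191 = 0.027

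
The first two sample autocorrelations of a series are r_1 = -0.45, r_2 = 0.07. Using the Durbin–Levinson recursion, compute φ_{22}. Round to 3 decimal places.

φ_{22} = (r_2 − r_1²) / (1 − r_1²)
r_1² = (-0.45)² = 0.2025
Numerator = 0.07 − 0.2025 = -0.1325; denominator = 1 − 0.2025 = 0.7975
φ_{22} = -0.1325 / 0.7975 = -0.166

-0.166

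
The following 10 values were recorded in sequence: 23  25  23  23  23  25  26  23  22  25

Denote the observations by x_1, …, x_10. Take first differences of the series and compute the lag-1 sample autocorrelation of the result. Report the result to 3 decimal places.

First differences Δx: 2, -2, 0, 0, 2, 1, -3, -1, 3
Mean of differences = 0.2222
Numerator Σ(Δx_t−Δx̄)(Δx_{t+1}−Δx̄) = -4.3827
Denominator Σ(Δx_t−Δx̄)² = 31.5556
r_1(Δx) = -4.3827 / 31.5556 = -0.139

-0.139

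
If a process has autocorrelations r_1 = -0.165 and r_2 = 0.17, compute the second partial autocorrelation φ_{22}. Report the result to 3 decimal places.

0.147

φ_{22} = (r_2 − r_1²) / (1 − r_1²)
r_1² = (-0.165)² = 0.027225
Numerator = 0.17 − 0.0272 = 0.1428; denominator = 1 − 0.0272 = 0.9728
φ_{22} = 0.1428 / 0.9728 = 0.147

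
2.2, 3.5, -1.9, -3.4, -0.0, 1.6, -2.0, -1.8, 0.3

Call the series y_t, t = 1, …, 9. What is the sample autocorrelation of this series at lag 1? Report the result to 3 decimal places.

0.159

Mean ȳ = (2.2 + 3.5 − 1.9 − 3.4 − 0.0 + 1.6 − 2.0 − 1.8 + 0.3)/9 = -0.1667
Numerator Σ_{t=1}^{8}(y_t−ȳ)(y_{t+1}−ȳ) = 6.6756
Denominator Σ(y_t−ȳ)² = 41.9000
r_1 = 6.6756 / 41.9000 = 0.159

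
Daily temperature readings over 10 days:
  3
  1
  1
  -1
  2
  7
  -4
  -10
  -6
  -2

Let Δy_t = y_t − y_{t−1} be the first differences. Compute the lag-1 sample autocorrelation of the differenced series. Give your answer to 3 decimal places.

0.034

First differences Δy: -2, 0, -2, 3, 5, -11, -6, 4, 4
Mean of differences = -0.5556
Numerator Σ(Δy_t−Δȳ)(Δy_{t+1}−Δȳ) = 7.8025
Denominator Σ(Δy_t−Δȳ)² = 228.2222
r_1(Δy) = 7.8025 / 228.2222 = 0.034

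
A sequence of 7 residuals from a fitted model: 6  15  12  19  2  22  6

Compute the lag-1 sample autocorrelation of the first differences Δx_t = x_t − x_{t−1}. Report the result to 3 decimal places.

First differences Δx: 9, -3, 7, -17, 20, -16
Mean of differences = 0.0000
Numerator Σ(Δx_t−Δx̄)(Δx_{t+1}−Δx̄) = -827.0000
Denominator Σ(Δx_t−Δx̄)² = 1084.0000
r_1(Δx) = -827.0000 / 1084.0000 = -0.763

-0.763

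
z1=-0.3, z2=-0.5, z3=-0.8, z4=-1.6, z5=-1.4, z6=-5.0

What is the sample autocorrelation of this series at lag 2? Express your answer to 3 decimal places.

Mean z̄ = (-0.3 − 0.5 − 0.8 − 1.6 − 1.4 − 5.0)/6 = -1.6000
Deviations from mean: 1.3000, 1.1000, 0.8000, 0.0000, 0.2000, -3.4000
Σ(z_t−z̄)(z_{t+2}−z̄) = (1.0400) + (0.0000) + (0.1600) + (0.0000) = 1.2000
Denominator Σ(z_t−z̄)² = 15.1400
r_2 = 1.2000 / 15.1400 = 0.079

0.079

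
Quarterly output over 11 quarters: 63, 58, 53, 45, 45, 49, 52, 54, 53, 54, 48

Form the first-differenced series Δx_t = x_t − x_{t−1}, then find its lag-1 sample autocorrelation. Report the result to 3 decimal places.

First differences Δx: -5, -5, -8, 0, 4, 3, 2, -1, 1, -6
Mean of differences = -1.5000
Numerator Σ(Δx_t−Δx̄)(Δx_{t+1}−Δx̄) = 65.7500
Denominator Σ(Δx_t−Δx̄)² = 158.5000
r_1(Δx) = 65.7500 / 158.5000 = 0.415

0.415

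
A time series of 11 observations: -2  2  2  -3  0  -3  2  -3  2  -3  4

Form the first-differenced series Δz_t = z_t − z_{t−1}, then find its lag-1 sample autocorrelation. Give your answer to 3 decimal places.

First differences Δz: 4, 0, -5, 3, -3, 5, -5, 5, -5, 7
Mean of differences = 0.6000
Numerator Σ(Δz_t−Δz̄)(Δz_{t+1}−Δz̄) = -146.3600
Denominator Σ(Δz_t−Δz̄)² = 204.4000
r_1(Δz) = -146.3600 / 204.4000 = -0.716

-0.716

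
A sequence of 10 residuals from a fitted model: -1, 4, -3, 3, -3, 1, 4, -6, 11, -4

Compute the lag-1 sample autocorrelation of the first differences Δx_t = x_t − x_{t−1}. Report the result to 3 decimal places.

-0.737

First differences Δx: 5, -7, 6, -6, 4, 3, -10, 17, -15
Mean of differences = -0.3333
Numerator Σ(Δx_t−Δx̄)(Δx_{t+1}−Δx̄) = -577.7778
Denominator Σ(Δx_t−Δx̄)² = 784.0000
r_1(Δx) = -577.7778 / 784.0000 = -0.737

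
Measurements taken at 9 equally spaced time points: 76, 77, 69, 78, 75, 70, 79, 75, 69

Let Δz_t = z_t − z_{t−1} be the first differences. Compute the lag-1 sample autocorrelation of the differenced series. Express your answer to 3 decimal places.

-0.494

First differences Δz: 1, -8, 9, -3, -5, 9, -4, -6
Mean of differences = -0.8750
Numerator Σ(Δz_t−Δz̄)(Δz_{t+1}−Δz̄) = -151.5156
Denominator Σ(Δz_t−Δz̄)² = 306.8750
r_1(Δz) = -151.5156 / 306.8750 = -0.494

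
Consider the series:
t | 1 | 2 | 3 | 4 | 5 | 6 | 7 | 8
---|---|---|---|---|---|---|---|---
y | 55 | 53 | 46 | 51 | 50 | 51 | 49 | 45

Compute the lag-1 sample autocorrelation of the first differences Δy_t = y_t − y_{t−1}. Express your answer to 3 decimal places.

-0.335

First differences Δy: -2, -7, 5, -1, 1, -2, -4
Mean of differences = -1.4286
Numerator Σ(Δy_t−Δȳ)(Δy_{t+1}−Δȳ) = -28.7551
Denominator Σ(Δy_t−Δȳ)² = 85.7143
r_1(Δy) = -28.7551 / 85.7143 = -0.335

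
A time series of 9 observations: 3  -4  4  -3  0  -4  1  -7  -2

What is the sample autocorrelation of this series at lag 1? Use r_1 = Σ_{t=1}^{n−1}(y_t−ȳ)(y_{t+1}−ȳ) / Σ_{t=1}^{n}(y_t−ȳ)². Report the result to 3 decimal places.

-0.540

Mean ȳ = (3 − 4 + 4 − 3 + 0 − 4 + 1 − 7 − 2)/9 = -1.3333
Numerator Σ_{t=1}^{8}(y_t−ȳ)(y_{t+1}−ȳ) = -56.1111
Denominator Σ(y_t−ȳ)² = 104.0000
r_1 = -56.1111 / 104.0000 = -0.540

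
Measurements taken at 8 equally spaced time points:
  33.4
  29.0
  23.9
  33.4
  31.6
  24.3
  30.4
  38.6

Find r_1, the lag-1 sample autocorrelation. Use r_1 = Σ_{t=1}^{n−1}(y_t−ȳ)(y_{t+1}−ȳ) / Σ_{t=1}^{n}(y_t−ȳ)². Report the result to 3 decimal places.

Mean ȳ = (33.4 + 29.0 + 23.9 + 33.4 + 31.6 + 24.3 + 30.4 + 38.6)/8 = 30.5750
Deviations from mean: 2.8250, -1.5750, -6.6750, 2.8250, 1.0250, -6.2750, -0.1750, 8.0250
Σ(y_t−ȳ)(y_{t+1}−ȳ) = (-4.4494) + (10.5131) + (-18.8569) + (2.8956) + (-6.4319) + (1.0981) + (-1.4044) = -16.6356
Denominator Σ(y_t−ȳ)² = 167.8550
r_1 = -16.6356 / 167.8550 = -0.099

-0.099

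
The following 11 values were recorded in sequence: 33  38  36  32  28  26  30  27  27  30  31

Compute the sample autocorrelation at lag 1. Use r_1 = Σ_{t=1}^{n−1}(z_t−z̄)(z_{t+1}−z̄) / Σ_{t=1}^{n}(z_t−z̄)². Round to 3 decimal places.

0.640

Mean z̄ = (33 + 38 + 36 + 32 + 28 + 26 + 30 + 27 + 27 + 30 + 31)/11 = 30.7273
Numerator Σ_{t=1}^{10}(z_t−z̄)(z_{t+1}−z̄) = 93.5620
Denominator Σ(z_t−z̄)² = 146.1818
r_1 = 93.5620 / 146.1818 = 0.640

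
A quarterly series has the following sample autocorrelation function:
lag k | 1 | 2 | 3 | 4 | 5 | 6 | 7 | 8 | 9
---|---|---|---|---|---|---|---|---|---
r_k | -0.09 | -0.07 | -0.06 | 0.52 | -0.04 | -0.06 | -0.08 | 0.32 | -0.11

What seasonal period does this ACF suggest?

The largest autocorrelation is r_4 = 0.52, with a weaker echo at lag 8 (0.32); the remaining lags stay at or below -0.04.
The dominant spike at lag 4 indicates a seasonal period of 4.

4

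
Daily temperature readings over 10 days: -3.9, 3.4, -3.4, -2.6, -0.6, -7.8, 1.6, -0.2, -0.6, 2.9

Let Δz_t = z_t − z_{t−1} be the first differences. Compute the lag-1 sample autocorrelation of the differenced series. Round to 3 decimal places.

-0.591

First differences Δz: 7.3, -6.8, 0.8, 2.0, -7.2, 9.4, -1.8, -0.4, 3.5
Mean of differences = 0.7556
Numerator Σ(Δz_t−Δz̄)(Δz_{t+1}−Δz̄) = -150.7086
Denominator Σ(Δz_t−Δz̄)² = 254.8822
r_1(Δz) = -150.7086 / 254.8822 = -0.591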